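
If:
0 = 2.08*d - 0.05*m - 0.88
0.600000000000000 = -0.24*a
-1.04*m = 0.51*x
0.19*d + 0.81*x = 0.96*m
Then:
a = -2.50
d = 0.42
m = 0.03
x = -0.06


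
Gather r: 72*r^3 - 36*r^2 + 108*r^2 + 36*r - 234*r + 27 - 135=72*r^3 + 72*r^2 - 198*r - 108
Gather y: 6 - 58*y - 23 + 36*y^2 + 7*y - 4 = 36*y^2 - 51*y - 21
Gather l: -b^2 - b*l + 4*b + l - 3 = -b^2 + 4*b + l*(1 - b) - 3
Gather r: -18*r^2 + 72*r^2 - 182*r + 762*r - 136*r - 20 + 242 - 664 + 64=54*r^2 + 444*r - 378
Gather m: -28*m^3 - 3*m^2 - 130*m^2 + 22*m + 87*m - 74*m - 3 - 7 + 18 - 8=-28*m^3 - 133*m^2 + 35*m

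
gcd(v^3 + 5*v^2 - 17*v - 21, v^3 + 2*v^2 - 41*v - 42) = v^2 + 8*v + 7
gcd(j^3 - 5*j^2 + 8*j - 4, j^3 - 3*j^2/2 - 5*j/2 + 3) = j^2 - 3*j + 2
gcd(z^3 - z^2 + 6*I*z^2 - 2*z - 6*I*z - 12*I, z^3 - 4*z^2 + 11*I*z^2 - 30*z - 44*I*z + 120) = z + 6*I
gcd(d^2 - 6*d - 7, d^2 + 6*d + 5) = d + 1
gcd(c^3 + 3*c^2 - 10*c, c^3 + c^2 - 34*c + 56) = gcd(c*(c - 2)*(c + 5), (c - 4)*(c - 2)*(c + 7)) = c - 2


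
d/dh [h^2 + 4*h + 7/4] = 2*h + 4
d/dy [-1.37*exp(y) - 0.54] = -1.37*exp(y)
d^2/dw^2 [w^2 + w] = 2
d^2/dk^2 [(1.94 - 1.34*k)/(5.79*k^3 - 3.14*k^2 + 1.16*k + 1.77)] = (-269.533764*k^5 + 926.613072*k^4 - 572.7496*k^3 + 357.737304*k^2 - 206.37246*k + 32.287768)/(194.104539*k^9 - 315.797022*k^8 + 287.92512*k^7 + 20.516851*k^6 - 135.393492*k^5 + 111.007092*k^4 + 17.297081*k^3 - 22.366782*k^2 + 10.902492*k + 5.545233)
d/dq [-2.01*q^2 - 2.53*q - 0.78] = -4.02*q - 2.53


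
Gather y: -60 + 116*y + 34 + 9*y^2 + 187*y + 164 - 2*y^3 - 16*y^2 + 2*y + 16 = -2*y^3 - 7*y^2 + 305*y + 154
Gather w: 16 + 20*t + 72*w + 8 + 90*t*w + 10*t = 30*t + w*(90*t + 72) + 24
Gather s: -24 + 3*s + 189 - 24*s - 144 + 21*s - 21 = 0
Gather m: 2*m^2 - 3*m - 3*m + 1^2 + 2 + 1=2*m^2 - 6*m + 4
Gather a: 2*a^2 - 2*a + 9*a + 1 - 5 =2*a^2 + 7*a - 4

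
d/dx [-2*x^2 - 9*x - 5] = -4*x - 9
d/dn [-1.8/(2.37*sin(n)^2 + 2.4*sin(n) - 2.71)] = (8.532*sin(n) + 4.32)*cos(n)/(2.37*sin(n)^2 + 2.4*sin(n) - 2.71)^2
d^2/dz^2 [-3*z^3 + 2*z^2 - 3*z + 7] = 4 - 18*z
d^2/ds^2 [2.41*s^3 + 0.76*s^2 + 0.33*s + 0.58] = 14.46*s + 1.52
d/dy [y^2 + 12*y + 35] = 2*y + 12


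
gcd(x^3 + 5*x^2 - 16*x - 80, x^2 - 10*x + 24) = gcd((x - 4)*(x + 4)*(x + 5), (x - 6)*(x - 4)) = x - 4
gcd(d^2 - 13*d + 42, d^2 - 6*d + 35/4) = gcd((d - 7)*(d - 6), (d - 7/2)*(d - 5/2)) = 1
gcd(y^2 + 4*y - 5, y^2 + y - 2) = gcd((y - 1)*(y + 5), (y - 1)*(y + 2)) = y - 1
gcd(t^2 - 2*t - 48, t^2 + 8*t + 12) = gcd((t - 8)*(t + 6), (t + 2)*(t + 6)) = t + 6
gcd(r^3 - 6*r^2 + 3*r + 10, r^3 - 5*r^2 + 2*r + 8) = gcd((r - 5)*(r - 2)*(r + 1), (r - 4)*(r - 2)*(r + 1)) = r^2 - r - 2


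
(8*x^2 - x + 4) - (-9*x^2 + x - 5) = 17*x^2 - 2*x + 9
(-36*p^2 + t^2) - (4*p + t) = -36*p^2 - 4*p + t^2 - t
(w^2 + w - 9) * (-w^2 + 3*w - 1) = -w^4 + 2*w^3 + 11*w^2 - 28*w + 9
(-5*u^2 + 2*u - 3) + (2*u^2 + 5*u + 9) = -3*u^2 + 7*u + 6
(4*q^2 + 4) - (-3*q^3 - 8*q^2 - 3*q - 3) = 3*q^3 + 12*q^2 + 3*q + 7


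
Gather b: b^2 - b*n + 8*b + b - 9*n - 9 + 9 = b^2 + b*(9 - n) - 9*n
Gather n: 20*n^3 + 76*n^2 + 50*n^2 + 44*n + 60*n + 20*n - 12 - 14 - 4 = 20*n^3 + 126*n^2 + 124*n - 30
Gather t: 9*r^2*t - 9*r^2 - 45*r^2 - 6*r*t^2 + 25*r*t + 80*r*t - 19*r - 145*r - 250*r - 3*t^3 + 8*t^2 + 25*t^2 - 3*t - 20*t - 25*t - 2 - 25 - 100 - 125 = -54*r^2 - 414*r - 3*t^3 + t^2*(33 - 6*r) + t*(9*r^2 + 105*r - 48) - 252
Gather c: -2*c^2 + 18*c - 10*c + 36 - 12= -2*c^2 + 8*c + 24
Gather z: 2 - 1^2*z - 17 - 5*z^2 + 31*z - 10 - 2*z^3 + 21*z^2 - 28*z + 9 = -2*z^3 + 16*z^2 + 2*z - 16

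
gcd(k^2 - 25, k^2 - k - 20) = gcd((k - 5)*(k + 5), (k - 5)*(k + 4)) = k - 5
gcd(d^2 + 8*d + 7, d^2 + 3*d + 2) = d + 1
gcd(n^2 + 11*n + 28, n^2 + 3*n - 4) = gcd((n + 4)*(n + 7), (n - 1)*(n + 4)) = n + 4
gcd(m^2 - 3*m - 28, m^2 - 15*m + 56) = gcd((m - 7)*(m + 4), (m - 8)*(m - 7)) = m - 7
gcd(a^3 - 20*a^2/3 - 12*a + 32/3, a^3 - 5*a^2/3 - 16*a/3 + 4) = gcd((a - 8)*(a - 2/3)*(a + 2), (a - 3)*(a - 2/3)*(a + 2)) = a^2 + 4*a/3 - 4/3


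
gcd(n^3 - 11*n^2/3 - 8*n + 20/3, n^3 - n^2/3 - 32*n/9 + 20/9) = n^2 + 4*n/3 - 4/3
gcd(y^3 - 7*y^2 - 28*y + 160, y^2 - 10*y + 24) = y - 4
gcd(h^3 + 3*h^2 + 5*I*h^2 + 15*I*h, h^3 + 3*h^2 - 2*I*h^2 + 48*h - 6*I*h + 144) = h + 3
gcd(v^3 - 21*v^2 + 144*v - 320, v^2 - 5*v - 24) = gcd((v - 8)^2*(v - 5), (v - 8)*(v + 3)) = v - 8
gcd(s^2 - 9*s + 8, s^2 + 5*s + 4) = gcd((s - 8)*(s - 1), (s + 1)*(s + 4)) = 1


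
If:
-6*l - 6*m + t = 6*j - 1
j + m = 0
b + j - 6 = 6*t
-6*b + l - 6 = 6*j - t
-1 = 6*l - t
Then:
No Solution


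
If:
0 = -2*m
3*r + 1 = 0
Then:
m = 0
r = -1/3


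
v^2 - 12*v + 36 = (v - 6)^2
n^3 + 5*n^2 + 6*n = n*(n + 2)*(n + 3)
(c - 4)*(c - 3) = c^2 - 7*c + 12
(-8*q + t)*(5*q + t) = -40*q^2 - 3*q*t + t^2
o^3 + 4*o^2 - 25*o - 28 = (o - 4)*(o + 1)*(o + 7)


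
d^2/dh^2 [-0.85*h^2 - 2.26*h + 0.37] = -1.70000000000000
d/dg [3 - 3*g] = -3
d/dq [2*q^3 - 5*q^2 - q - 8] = 6*q^2 - 10*q - 1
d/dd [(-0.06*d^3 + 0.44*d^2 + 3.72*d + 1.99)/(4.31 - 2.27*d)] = (0.2724*d^3 - 1.7746*d^2 + 3.7928*d + 20.5505)/(5.1529*d^2 - 19.5674*d + 18.5761)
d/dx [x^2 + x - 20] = 2*x + 1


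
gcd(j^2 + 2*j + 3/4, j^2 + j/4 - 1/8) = j + 1/2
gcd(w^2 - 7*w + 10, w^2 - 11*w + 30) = w - 5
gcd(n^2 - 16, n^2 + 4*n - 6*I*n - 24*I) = n + 4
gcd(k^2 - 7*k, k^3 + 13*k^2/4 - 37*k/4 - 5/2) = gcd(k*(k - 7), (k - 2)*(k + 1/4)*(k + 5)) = 1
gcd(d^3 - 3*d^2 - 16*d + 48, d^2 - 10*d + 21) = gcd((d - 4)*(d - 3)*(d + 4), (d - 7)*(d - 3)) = d - 3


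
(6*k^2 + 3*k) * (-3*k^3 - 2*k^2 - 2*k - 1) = -18*k^5 - 21*k^4 - 18*k^3 - 12*k^2 - 3*k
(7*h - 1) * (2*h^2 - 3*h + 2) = 14*h^3 - 23*h^2 + 17*h - 2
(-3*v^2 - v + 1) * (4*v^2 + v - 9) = -12*v^4 - 7*v^3 + 30*v^2 + 10*v - 9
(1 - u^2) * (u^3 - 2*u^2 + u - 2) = -u^5 + 2*u^4 + u - 2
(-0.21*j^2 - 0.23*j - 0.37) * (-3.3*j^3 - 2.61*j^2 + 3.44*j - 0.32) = 0.693*j^5 + 1.3071*j^4 + 1.0989*j^3 + 0.2417*j^2 - 1.1992*j + 0.1184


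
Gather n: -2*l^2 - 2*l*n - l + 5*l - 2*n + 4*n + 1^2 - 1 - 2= -2*l^2 + 4*l + n*(2 - 2*l) - 2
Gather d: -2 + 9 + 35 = 42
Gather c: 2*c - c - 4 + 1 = c - 3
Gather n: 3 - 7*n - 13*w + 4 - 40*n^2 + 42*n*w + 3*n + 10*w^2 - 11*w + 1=-40*n^2 + n*(42*w - 4) + 10*w^2 - 24*w + 8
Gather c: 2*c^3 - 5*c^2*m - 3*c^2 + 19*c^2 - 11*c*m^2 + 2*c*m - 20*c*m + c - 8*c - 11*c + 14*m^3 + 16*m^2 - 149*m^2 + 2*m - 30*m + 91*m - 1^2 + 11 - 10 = 2*c^3 + c^2*(16 - 5*m) + c*(-11*m^2 - 18*m - 18) + 14*m^3 - 133*m^2 + 63*m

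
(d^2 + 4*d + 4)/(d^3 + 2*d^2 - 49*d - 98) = (d + 2)/(d^2 - 49)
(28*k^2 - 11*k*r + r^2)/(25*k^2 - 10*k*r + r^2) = (28*k^2 - 11*k*r + r^2)/(25*k^2 - 10*k*r + r^2)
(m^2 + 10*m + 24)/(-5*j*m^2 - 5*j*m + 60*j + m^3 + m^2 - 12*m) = (-m - 6)/(5*j*m - 15*j - m^2 + 3*m)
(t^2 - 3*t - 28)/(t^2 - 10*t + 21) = (t + 4)/(t - 3)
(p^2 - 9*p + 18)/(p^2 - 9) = (p - 6)/(p + 3)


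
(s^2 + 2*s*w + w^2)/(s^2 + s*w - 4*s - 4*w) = (s + w)/(s - 4)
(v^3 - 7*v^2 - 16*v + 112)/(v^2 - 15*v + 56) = (v^2 - 16)/(v - 8)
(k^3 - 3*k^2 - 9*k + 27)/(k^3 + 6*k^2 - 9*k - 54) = (k - 3)/(k + 6)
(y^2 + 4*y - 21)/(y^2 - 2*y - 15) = (-y^2 - 4*y + 21)/(-y^2 + 2*y + 15)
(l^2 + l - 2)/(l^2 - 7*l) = (l^2 + l - 2)/(l*(l - 7))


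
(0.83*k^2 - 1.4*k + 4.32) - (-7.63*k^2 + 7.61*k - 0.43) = 8.46*k^2 - 9.01*k + 4.75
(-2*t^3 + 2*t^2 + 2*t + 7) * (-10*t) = 20*t^4 - 20*t^3 - 20*t^2 - 70*t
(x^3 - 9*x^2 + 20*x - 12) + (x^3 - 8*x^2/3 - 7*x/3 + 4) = 2*x^3 - 35*x^2/3 + 53*x/3 - 8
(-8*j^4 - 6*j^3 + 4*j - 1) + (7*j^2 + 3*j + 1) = -8*j^4 - 6*j^3 + 7*j^2 + 7*j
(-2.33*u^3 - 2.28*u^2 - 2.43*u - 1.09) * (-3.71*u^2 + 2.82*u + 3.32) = 8.6443*u^5 + 1.8882*u^4 - 5.1499*u^3 - 10.3783*u^2 - 11.1414*u - 3.6188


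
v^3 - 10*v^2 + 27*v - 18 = (v - 6)*(v - 3)*(v - 1)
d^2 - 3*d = d*(d - 3)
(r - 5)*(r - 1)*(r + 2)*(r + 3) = r^4 - r^3 - 19*r^2 - 11*r + 30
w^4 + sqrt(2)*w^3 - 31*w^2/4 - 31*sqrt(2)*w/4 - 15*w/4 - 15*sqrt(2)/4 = (w - 3)*(w + 1/2)*(w + 5/2)*(w + sqrt(2))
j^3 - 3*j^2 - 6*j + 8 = (j - 4)*(j - 1)*(j + 2)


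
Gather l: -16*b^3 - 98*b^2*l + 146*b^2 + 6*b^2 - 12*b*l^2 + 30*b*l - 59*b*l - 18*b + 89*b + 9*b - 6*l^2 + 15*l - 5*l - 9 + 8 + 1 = -16*b^3 + 152*b^2 + 80*b + l^2*(-12*b - 6) + l*(-98*b^2 - 29*b + 10)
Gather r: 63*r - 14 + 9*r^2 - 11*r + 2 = 9*r^2 + 52*r - 12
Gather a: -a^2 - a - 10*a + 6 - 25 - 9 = -a^2 - 11*a - 28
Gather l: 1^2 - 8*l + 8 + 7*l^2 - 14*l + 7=7*l^2 - 22*l + 16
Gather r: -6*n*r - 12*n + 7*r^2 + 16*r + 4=-12*n + 7*r^2 + r*(16 - 6*n) + 4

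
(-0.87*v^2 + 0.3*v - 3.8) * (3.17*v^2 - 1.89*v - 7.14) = -2.7579*v^4 + 2.5953*v^3 - 6.4012*v^2 + 5.04*v + 27.132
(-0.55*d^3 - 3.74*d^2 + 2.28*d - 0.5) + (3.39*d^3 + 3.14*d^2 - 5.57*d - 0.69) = 2.84*d^3 - 0.6*d^2 - 3.29*d - 1.19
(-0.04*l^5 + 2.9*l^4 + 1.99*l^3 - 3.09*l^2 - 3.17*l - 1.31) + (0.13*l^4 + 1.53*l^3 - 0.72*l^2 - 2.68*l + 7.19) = -0.04*l^5 + 3.03*l^4 + 3.52*l^3 - 3.81*l^2 - 5.85*l + 5.88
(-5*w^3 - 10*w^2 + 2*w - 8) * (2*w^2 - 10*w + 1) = -10*w^5 + 30*w^4 + 99*w^3 - 46*w^2 + 82*w - 8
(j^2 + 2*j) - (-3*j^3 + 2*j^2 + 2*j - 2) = 3*j^3 - j^2 + 2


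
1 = 1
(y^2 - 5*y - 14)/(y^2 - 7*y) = (y + 2)/y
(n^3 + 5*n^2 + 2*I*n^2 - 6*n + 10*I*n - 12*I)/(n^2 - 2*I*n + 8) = (n^2 + 5*n - 6)/(n - 4*I)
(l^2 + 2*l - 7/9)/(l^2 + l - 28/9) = (3*l - 1)/(3*l - 4)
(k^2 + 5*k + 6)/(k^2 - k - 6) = (k + 3)/(k - 3)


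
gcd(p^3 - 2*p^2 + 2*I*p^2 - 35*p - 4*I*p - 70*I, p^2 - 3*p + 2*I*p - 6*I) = p + 2*I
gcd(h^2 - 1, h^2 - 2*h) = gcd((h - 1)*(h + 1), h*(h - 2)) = 1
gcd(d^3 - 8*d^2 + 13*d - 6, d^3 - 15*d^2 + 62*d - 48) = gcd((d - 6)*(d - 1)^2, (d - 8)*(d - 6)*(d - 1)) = d^2 - 7*d + 6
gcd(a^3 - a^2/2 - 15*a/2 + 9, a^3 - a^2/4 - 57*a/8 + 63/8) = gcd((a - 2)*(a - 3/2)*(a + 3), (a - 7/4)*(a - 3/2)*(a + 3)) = a^2 + 3*a/2 - 9/2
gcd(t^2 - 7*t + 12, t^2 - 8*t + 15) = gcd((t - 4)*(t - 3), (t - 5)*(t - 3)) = t - 3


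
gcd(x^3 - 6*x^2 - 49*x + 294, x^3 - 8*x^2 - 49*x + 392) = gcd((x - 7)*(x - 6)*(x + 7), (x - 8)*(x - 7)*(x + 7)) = x^2 - 49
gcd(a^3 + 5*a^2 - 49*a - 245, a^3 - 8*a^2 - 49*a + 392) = a^2 - 49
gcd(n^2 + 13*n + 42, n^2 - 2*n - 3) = 1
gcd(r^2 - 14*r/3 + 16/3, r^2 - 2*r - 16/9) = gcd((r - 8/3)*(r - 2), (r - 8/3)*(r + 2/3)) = r - 8/3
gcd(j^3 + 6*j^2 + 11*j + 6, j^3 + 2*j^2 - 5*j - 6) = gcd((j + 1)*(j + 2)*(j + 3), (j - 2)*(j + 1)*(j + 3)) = j^2 + 4*j + 3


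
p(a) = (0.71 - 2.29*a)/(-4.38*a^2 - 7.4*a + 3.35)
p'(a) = (0.71 - 2.29*a)*(8.76*a + 7.4)/(-4.38*a^2 - 7.4*a + 3.35)^2 - 2.29/(-4.38*a^2 - 7.4*a + 3.35) = (-10.0302*a^2 + 6.2196*a - 2.4175)/(19.1844*a^4 + 64.824*a^3 + 25.414*a^2 - 49.58*a + 11.2225)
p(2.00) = 0.13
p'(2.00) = -0.04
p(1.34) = 0.16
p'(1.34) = -0.06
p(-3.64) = -0.33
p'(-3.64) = -0.21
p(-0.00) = 0.21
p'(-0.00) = -0.22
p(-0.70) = 0.36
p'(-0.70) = -0.29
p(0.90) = 0.20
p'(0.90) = -0.11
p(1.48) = 0.16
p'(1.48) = -0.05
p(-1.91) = 3.38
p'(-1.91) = -22.46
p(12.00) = 0.04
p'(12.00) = -0.00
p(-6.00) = -0.13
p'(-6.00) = -0.03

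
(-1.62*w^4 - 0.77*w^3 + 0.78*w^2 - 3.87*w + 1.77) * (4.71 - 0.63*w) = 1.0206*w^5 - 7.1451*w^4 - 4.1181*w^3 + 6.1119*w^2 - 19.3428*w + 8.3367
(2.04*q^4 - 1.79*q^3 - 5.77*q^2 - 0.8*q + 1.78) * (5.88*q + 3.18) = 11.9952*q^5 - 4.038*q^4 - 39.6198*q^3 - 23.0526*q^2 + 7.9224*q + 5.6604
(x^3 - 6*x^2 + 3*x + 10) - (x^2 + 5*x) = x^3 - 7*x^2 - 2*x + 10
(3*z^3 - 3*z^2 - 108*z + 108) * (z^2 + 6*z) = 3*z^5 + 15*z^4 - 126*z^3 - 540*z^2 + 648*z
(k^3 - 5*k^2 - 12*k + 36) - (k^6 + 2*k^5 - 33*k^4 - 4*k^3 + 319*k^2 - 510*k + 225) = -k^6 - 2*k^5 + 33*k^4 + 5*k^3 - 324*k^2 + 498*k - 189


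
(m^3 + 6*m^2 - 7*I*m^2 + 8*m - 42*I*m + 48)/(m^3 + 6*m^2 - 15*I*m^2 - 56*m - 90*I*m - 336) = (m + I)/(m - 7*I)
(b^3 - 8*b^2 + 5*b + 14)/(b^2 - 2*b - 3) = (b^2 - 9*b + 14)/(b - 3)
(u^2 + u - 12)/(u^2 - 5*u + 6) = (u + 4)/(u - 2)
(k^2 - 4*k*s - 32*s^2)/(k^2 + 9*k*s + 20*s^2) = (k - 8*s)/(k + 5*s)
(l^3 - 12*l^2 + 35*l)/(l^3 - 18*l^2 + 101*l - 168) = l*(l - 5)/(l^2 - 11*l + 24)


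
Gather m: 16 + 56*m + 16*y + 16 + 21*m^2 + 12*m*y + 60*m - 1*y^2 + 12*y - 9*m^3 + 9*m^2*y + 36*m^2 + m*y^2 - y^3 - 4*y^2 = -9*m^3 + m^2*(9*y + 57) + m*(y^2 + 12*y + 116) - y^3 - 5*y^2 + 28*y + 32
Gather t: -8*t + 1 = 1 - 8*t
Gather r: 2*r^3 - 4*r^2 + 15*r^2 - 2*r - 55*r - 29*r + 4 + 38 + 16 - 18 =2*r^3 + 11*r^2 - 86*r + 40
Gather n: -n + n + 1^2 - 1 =0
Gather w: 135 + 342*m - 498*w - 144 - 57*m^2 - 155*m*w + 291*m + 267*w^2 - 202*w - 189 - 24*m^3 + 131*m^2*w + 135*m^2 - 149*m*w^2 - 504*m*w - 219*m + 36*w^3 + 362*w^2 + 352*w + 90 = -24*m^3 + 78*m^2 + 414*m + 36*w^3 + w^2*(629 - 149*m) + w*(131*m^2 - 659*m - 348) - 108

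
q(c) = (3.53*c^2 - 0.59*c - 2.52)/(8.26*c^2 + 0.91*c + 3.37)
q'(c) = (-16.52*c - 0.91)*(3.53*c^2 - 0.59*c - 2.52)/(8.26*c^2 + 0.91*c + 3.37)^2 + (7.06*c - 0.59)/(8.26*c^2 + 0.91*c + 3.37)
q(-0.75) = -0.01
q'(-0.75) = -0.82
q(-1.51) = 0.31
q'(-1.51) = -0.18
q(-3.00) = 0.41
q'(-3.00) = -0.02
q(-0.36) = -0.45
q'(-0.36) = -1.31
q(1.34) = 0.16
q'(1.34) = 0.27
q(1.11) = 0.08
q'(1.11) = 0.39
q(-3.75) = 0.42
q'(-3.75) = -0.01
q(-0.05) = -0.74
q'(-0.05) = -0.26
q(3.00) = 0.34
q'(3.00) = 0.04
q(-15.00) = 0.43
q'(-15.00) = 0.00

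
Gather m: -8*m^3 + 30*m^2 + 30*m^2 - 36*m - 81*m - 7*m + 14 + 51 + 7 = -8*m^3 + 60*m^2 - 124*m + 72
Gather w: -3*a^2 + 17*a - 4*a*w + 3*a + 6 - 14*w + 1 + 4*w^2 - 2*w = -3*a^2 + 20*a + 4*w^2 + w*(-4*a - 16) + 7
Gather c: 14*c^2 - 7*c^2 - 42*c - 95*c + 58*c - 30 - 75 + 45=7*c^2 - 79*c - 60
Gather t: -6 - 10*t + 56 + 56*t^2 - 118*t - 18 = 56*t^2 - 128*t + 32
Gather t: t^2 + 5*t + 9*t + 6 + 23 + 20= t^2 + 14*t + 49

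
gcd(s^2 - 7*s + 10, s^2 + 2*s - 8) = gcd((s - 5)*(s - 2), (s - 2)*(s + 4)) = s - 2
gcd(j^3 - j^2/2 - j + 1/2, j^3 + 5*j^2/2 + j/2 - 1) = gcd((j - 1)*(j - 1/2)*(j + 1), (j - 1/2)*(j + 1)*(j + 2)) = j^2 + j/2 - 1/2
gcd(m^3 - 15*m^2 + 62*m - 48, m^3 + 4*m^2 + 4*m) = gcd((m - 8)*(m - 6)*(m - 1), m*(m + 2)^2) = 1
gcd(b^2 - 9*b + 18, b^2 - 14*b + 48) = b - 6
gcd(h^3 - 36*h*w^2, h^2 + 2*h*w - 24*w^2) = h + 6*w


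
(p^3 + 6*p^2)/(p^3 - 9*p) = p*(p + 6)/(p^2 - 9)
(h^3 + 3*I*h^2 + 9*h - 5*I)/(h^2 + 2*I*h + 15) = (h^2 - 2*I*h - 1)/(h - 3*I)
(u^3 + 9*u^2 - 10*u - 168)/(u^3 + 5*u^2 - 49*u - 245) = (u^2 + 2*u - 24)/(u^2 - 2*u - 35)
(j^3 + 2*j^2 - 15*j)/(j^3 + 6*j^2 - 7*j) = (j^2 + 2*j - 15)/(j^2 + 6*j - 7)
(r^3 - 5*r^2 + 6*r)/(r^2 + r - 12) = r*(r - 2)/(r + 4)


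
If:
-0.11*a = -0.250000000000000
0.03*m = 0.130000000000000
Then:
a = 2.27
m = 4.33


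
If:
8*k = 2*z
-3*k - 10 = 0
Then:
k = -10/3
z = -40/3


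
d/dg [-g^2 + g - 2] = 1 - 2*g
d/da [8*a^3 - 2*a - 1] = 24*a^2 - 2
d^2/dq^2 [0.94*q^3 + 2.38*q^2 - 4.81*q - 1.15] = 5.64*q + 4.76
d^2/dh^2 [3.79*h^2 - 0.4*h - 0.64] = 7.58000000000000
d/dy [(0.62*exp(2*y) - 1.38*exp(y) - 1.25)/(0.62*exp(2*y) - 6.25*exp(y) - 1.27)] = (-3.0194*exp(2*y) - 0.0247999999999999*exp(y) - 6.0599)*exp(y)/(0.3844*exp(4*y) - 7.75*exp(3*y) + 37.4877*exp(2*y) + 15.875*exp(y) + 1.6129)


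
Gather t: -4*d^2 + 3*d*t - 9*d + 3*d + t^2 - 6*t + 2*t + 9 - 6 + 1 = -4*d^2 - 6*d + t^2 + t*(3*d - 4) + 4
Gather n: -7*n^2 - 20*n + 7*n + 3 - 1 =-7*n^2 - 13*n + 2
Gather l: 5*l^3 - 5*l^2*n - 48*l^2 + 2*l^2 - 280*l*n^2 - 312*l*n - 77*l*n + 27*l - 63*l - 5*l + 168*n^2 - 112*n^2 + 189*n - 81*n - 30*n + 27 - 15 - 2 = 5*l^3 + l^2*(-5*n - 46) + l*(-280*n^2 - 389*n - 41) + 56*n^2 + 78*n + 10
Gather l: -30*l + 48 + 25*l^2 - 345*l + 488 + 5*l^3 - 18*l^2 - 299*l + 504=5*l^3 + 7*l^2 - 674*l + 1040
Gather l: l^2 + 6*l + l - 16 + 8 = l^2 + 7*l - 8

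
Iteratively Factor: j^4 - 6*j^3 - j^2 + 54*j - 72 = (j + 3)*(j^3 - 9*j^2 + 26*j - 24) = (j - 3)*(j + 3)*(j^2 - 6*j + 8) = (j - 3)*(j - 2)*(j + 3)*(j - 4)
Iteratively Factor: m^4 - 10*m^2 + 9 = (m + 1)*(m^3 - m^2 - 9*m + 9) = (m - 3)*(m + 1)*(m^2 + 2*m - 3) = (m - 3)*(m - 1)*(m + 1)*(m + 3)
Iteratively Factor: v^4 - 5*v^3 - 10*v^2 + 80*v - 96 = (v - 4)*(v^3 - v^2 - 14*v + 24) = (v - 4)*(v + 4)*(v^2 - 5*v + 6) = (v - 4)*(v - 2)*(v + 4)*(v - 3)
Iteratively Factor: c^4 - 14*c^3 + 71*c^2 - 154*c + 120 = (c - 2)*(c^3 - 12*c^2 + 47*c - 60) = (c - 3)*(c - 2)*(c^2 - 9*c + 20) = (c - 5)*(c - 3)*(c - 2)*(c - 4)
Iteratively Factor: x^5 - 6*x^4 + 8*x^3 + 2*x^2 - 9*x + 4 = (x - 1)*(x^4 - 5*x^3 + 3*x^2 + 5*x - 4) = (x - 1)^2*(x^3 - 4*x^2 - x + 4) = (x - 4)*(x - 1)^2*(x^2 - 1) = (x - 4)*(x - 1)^2*(x + 1)*(x - 1)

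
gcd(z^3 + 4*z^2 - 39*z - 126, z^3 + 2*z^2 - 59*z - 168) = z^2 + 10*z + 21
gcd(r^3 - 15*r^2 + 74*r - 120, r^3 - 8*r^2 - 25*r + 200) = r - 5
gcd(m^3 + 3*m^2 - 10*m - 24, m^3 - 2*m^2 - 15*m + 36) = m^2 + m - 12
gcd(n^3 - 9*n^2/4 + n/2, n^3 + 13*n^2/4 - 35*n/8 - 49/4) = n - 2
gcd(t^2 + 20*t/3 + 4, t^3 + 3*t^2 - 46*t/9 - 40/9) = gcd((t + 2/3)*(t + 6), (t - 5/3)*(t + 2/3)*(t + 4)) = t + 2/3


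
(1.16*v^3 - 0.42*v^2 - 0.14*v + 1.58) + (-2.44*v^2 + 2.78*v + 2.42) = 1.16*v^3 - 2.86*v^2 + 2.64*v + 4.0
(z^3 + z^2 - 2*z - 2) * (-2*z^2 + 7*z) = -2*z^5 + 5*z^4 + 11*z^3 - 10*z^2 - 14*z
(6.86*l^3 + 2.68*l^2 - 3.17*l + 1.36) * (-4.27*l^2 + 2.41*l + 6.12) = -29.2922*l^5 + 5.089*l^4 + 61.9779*l^3 + 2.9547*l^2 - 16.1228*l + 8.3232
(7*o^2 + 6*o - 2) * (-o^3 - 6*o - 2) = -7*o^5 - 6*o^4 - 40*o^3 - 50*o^2 + 4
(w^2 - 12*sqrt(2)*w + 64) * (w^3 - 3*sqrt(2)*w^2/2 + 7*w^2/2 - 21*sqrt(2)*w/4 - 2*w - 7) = w^5 - 27*sqrt(2)*w^4/2 + 7*w^4/2 - 189*sqrt(2)*w^3/4 + 98*w^3 - 72*sqrt(2)*w^2 + 343*w^2 - 252*sqrt(2)*w - 128*w - 448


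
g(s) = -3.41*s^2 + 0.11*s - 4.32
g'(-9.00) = 61.49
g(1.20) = -9.10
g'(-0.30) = 2.16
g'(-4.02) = 27.53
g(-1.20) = -9.36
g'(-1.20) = 8.29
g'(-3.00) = 20.57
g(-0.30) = -4.66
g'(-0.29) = 2.09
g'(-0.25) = 1.82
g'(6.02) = -40.95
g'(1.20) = -8.07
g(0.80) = -6.41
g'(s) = 0.11 - 6.82*s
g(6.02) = -127.24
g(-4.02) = -59.87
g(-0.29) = -4.64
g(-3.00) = -35.34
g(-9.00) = -281.52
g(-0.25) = -4.56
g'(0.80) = -5.35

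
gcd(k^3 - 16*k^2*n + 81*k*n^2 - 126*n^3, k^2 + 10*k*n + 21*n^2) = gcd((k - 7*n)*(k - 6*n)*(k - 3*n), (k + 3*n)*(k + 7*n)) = 1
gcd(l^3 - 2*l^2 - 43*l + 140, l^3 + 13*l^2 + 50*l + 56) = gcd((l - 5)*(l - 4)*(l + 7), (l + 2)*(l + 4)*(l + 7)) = l + 7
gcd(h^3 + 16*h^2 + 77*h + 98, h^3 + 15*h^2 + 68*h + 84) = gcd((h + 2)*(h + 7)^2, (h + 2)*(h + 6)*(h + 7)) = h^2 + 9*h + 14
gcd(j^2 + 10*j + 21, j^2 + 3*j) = j + 3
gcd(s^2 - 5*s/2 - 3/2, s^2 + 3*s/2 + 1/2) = s + 1/2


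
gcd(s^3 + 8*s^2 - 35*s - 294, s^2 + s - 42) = s^2 + s - 42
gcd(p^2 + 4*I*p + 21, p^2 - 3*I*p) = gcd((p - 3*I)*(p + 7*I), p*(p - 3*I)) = p - 3*I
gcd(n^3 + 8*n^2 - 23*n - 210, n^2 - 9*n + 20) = n - 5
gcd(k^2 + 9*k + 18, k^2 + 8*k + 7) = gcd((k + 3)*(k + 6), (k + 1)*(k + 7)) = 1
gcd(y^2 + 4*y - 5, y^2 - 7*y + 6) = y - 1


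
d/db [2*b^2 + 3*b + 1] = 4*b + 3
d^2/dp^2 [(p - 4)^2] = 2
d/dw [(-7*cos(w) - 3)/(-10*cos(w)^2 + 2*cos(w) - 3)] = (70*cos(w)^2 + 60*cos(w) - 27)*sin(w)/(10*sin(w)^2 + 2*cos(w) - 13)^2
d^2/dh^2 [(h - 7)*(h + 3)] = 2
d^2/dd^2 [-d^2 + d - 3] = -2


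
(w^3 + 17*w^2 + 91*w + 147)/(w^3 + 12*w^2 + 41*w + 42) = (w + 7)/(w + 2)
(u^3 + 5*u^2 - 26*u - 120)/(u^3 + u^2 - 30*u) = (u + 4)/u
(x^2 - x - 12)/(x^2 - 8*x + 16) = (x + 3)/(x - 4)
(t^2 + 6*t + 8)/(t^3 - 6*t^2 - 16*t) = (t + 4)/(t*(t - 8))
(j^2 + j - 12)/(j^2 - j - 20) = (j - 3)/(j - 5)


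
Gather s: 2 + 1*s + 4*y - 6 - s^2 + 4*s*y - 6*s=-s^2 + s*(4*y - 5) + 4*y - 4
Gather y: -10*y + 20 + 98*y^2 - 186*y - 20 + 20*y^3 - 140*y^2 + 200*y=20*y^3 - 42*y^2 + 4*y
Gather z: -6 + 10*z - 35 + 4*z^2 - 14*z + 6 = 4*z^2 - 4*z - 35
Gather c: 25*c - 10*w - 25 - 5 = 25*c - 10*w - 30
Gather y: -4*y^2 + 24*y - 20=-4*y^2 + 24*y - 20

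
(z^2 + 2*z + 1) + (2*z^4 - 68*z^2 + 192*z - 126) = 2*z^4 - 67*z^2 + 194*z - 125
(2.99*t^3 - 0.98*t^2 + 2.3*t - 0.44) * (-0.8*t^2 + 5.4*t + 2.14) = -2.392*t^5 + 16.93*t^4 - 0.733399999999999*t^3 + 10.6748*t^2 + 2.546*t - 0.9416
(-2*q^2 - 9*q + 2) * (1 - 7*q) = 14*q^3 + 61*q^2 - 23*q + 2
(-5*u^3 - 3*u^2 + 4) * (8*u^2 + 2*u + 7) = -40*u^5 - 34*u^4 - 41*u^3 + 11*u^2 + 8*u + 28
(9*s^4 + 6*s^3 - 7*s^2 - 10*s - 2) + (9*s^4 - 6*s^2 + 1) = 18*s^4 + 6*s^3 - 13*s^2 - 10*s - 1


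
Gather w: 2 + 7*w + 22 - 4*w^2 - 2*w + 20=-4*w^2 + 5*w + 44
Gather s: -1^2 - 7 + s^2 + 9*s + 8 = s^2 + 9*s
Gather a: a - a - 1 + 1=0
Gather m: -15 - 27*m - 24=-27*m - 39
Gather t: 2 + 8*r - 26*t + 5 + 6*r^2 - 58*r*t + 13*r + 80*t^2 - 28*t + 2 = 6*r^2 + 21*r + 80*t^2 + t*(-58*r - 54) + 9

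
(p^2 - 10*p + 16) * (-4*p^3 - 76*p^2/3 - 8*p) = -4*p^5 + 44*p^4/3 + 544*p^3/3 - 976*p^2/3 - 128*p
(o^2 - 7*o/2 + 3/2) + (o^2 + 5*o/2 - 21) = 2*o^2 - o - 39/2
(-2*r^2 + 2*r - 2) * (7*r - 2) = -14*r^3 + 18*r^2 - 18*r + 4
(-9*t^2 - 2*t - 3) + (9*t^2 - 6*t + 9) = 6 - 8*t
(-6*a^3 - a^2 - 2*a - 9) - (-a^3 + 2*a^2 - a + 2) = -5*a^3 - 3*a^2 - a - 11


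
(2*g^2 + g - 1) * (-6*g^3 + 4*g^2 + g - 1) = -12*g^5 + 2*g^4 + 12*g^3 - 5*g^2 - 2*g + 1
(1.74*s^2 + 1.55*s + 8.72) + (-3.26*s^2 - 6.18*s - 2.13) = -1.52*s^2 - 4.63*s + 6.59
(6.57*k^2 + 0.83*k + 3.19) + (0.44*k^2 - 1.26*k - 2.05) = 7.01*k^2 - 0.43*k + 1.14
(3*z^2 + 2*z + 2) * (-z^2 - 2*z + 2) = -3*z^4 - 8*z^3 + 4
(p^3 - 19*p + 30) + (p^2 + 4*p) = p^3 + p^2 - 15*p + 30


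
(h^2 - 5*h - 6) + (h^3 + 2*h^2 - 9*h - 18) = h^3 + 3*h^2 - 14*h - 24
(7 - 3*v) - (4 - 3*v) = 3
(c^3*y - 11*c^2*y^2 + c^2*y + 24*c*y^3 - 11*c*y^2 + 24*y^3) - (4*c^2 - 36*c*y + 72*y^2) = c^3*y - 11*c^2*y^2 + c^2*y - 4*c^2 + 24*c*y^3 - 11*c*y^2 + 36*c*y + 24*y^3 - 72*y^2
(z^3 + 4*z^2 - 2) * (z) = z^4 + 4*z^3 - 2*z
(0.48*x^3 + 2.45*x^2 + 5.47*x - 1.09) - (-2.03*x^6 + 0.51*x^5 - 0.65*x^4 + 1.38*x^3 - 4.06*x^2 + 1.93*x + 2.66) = 2.03*x^6 - 0.51*x^5 + 0.65*x^4 - 0.9*x^3 + 6.51*x^2 + 3.54*x - 3.75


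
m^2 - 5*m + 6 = (m - 3)*(m - 2)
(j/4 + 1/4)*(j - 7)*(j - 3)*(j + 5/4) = j^4/4 - 31*j^3/16 - j^2/16 + 139*j/16 + 105/16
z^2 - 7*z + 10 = (z - 5)*(z - 2)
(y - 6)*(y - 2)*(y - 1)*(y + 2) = y^4 - 7*y^3 + 2*y^2 + 28*y - 24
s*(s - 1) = s^2 - s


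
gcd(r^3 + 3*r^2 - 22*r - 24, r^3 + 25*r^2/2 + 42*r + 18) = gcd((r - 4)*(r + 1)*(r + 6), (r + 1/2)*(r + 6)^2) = r + 6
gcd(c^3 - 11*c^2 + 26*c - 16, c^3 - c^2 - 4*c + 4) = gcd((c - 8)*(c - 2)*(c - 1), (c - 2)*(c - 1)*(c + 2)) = c^2 - 3*c + 2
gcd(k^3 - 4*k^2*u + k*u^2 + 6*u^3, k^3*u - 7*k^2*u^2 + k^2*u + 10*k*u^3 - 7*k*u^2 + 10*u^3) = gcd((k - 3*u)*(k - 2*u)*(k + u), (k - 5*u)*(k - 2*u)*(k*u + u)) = -k + 2*u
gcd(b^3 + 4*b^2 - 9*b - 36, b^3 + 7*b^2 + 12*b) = b^2 + 7*b + 12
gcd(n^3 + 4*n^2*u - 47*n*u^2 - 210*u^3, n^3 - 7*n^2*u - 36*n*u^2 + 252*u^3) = -n^2 + n*u + 42*u^2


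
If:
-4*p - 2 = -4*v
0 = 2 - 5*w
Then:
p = v - 1/2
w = 2/5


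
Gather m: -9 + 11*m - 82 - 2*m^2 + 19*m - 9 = -2*m^2 + 30*m - 100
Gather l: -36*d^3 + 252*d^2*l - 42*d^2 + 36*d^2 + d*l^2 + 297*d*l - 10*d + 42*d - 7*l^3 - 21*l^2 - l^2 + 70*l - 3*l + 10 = -36*d^3 - 6*d^2 + 32*d - 7*l^3 + l^2*(d - 22) + l*(252*d^2 + 297*d + 67) + 10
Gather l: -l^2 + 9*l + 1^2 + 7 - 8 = -l^2 + 9*l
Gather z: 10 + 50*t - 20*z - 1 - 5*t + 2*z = 45*t - 18*z + 9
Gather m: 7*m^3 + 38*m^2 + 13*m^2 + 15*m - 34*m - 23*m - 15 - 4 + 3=7*m^3 + 51*m^2 - 42*m - 16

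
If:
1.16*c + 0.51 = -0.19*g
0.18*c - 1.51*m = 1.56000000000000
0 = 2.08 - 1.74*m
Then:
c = 18.69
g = -116.82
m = 1.20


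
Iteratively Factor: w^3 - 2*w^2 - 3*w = (w - 3)*(w^2 + w) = w*(w - 3)*(w + 1)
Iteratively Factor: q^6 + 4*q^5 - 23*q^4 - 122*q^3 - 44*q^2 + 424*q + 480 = (q + 2)*(q^5 + 2*q^4 - 27*q^3 - 68*q^2 + 92*q + 240) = (q + 2)^2*(q^4 - 27*q^2 - 14*q + 120) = (q + 2)^2*(q + 3)*(q^3 - 3*q^2 - 18*q + 40) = (q + 2)^2*(q + 3)*(q + 4)*(q^2 - 7*q + 10) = (q - 2)*(q + 2)^2*(q + 3)*(q + 4)*(q - 5)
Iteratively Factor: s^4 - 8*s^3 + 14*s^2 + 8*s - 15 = (s - 1)*(s^3 - 7*s^2 + 7*s + 15) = (s - 1)*(s + 1)*(s^2 - 8*s + 15) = (s - 5)*(s - 1)*(s + 1)*(s - 3)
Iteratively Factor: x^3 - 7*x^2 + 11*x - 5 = (x - 1)*(x^2 - 6*x + 5) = (x - 5)*(x - 1)*(x - 1)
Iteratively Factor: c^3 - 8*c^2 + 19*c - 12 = (c - 1)*(c^2 - 7*c + 12) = (c - 3)*(c - 1)*(c - 4)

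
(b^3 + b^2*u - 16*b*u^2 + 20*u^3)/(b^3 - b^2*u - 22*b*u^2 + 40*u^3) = (-b + 2*u)/(-b + 4*u)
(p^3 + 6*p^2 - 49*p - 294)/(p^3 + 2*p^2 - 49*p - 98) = (p + 6)/(p + 2)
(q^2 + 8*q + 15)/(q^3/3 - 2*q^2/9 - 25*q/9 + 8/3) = 9*(q + 5)/(3*q^2 - 11*q + 8)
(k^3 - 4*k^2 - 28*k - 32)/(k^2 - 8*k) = k + 4 + 4/k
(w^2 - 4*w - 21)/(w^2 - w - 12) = (w - 7)/(w - 4)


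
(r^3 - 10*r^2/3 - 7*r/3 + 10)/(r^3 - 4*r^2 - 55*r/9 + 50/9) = 3*(r^2 - 5*r + 6)/(3*r^2 - 17*r + 10)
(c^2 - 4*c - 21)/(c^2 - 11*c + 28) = (c + 3)/(c - 4)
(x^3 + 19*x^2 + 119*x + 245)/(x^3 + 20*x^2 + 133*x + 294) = (x + 5)/(x + 6)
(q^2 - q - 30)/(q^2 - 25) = (q - 6)/(q - 5)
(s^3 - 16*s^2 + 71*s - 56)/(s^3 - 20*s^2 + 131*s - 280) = (s - 1)/(s - 5)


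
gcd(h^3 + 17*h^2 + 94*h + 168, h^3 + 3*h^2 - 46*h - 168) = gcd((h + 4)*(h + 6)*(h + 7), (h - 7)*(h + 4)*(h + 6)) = h^2 + 10*h + 24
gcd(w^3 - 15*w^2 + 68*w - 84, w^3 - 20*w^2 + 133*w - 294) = w^2 - 13*w + 42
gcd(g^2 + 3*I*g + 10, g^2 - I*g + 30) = g + 5*I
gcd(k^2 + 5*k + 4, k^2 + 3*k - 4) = k + 4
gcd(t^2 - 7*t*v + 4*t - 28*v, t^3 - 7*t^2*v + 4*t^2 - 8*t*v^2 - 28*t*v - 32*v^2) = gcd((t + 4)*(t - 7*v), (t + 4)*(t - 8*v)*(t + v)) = t + 4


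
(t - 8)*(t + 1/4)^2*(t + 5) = t^4 - 5*t^3/2 - 663*t^2/16 - 323*t/16 - 5/2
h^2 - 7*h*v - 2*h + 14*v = (h - 2)*(h - 7*v)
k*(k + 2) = k^2 + 2*k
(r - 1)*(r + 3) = r^2 + 2*r - 3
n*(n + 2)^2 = n^3 + 4*n^2 + 4*n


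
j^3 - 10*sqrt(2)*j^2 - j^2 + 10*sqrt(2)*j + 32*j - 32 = (j - 1)*(j - 8*sqrt(2))*(j - 2*sqrt(2))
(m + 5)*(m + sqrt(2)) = m^2 + sqrt(2)*m + 5*m + 5*sqrt(2)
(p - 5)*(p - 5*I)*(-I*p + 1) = -I*p^3 - 4*p^2 + 5*I*p^2 + 20*p - 5*I*p + 25*I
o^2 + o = o*(o + 1)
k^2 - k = k*(k - 1)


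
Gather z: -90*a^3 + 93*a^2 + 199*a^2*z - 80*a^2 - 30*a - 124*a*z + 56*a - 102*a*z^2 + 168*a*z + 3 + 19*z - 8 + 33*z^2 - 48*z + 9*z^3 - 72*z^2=-90*a^3 + 13*a^2 + 26*a + 9*z^3 + z^2*(-102*a - 39) + z*(199*a^2 + 44*a - 29) - 5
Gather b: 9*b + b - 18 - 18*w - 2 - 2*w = 10*b - 20*w - 20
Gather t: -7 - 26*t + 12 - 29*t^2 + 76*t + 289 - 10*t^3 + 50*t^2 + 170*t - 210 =-10*t^3 + 21*t^2 + 220*t + 84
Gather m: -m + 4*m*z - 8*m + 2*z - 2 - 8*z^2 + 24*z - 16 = m*(4*z - 9) - 8*z^2 + 26*z - 18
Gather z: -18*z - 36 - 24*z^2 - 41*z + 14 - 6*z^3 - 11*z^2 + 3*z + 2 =-6*z^3 - 35*z^2 - 56*z - 20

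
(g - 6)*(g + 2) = g^2 - 4*g - 12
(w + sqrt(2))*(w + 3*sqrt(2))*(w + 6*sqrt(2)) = w^3 + 10*sqrt(2)*w^2 + 54*w + 36*sqrt(2)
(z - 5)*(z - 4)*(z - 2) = z^3 - 11*z^2 + 38*z - 40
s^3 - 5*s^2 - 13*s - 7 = (s - 7)*(s + 1)^2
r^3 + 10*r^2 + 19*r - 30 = (r - 1)*(r + 5)*(r + 6)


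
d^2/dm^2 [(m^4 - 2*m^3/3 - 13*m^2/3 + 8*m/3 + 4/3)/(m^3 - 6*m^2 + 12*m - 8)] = 2*(47*m - 10)/(3*(m^4 - 8*m^3 + 24*m^2 - 32*m + 16))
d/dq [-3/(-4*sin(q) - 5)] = -12*cos(q)/(4*sin(q) + 5)^2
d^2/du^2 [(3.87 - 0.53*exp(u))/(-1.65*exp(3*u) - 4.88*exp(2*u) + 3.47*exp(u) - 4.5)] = (5.7717*exp(6*u) - 82.021995*exp(5*u) - 318.013948*exp(4*u) - 366.514984*exp(3*u) + 385.379046*exp(2*u) + 301.618467*exp(u) - 49.69755)*exp(u)/(4.492125*exp(9*u) + 39.8574*exp(8*u) + 89.540055*exp(7*u) - 14.674618*exp(6*u) + 29.098551*exp(5*u) + 343.184676*exp(4*u) - 398.751623*exp(3*u) + 459.01215*exp(2*u) - 210.8025*exp(u) + 91.125)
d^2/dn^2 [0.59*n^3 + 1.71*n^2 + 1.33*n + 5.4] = 3.54*n + 3.42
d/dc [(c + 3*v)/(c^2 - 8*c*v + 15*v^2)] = (c^2 - 8*c*v + 15*v^2 - 2*(c - 4*v)*(c + 3*v))/(c^2 - 8*c*v + 15*v^2)^2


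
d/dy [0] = 0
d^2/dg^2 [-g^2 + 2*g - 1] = -2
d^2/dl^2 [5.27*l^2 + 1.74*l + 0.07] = 10.5400000000000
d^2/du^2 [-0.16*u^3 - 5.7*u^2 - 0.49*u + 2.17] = -0.96*u - 11.4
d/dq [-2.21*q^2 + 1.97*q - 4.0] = 1.97 - 4.42*q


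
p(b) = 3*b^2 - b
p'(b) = 6*b - 1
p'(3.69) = 21.14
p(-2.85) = 27.22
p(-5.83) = 107.80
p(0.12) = -0.08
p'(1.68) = 9.08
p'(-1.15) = -7.90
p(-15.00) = 690.00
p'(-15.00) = -91.00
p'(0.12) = -0.28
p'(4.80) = 27.80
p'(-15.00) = -91.00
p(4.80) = 64.32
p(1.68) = 6.79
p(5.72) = 92.44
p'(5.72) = 33.32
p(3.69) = 37.16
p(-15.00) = 690.00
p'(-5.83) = -35.98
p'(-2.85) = -18.10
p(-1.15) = 5.12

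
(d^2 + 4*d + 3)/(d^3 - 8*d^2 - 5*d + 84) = (d + 1)/(d^2 - 11*d + 28)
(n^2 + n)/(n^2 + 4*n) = (n + 1)/(n + 4)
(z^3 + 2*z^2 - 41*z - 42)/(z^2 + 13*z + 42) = (z^2 - 5*z - 6)/(z + 6)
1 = 1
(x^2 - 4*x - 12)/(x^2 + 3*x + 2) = (x - 6)/(x + 1)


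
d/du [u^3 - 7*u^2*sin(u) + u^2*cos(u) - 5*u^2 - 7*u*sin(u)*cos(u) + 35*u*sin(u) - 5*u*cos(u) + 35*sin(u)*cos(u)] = -u^2*sin(u) - 7*u^2*cos(u) + 3*u^2 - 9*u*sin(u) + 37*u*cos(u) - 7*u*cos(2*u) - 10*u + 35*sin(u) - 7*sin(2*u)/2 - 5*cos(u) + 35*cos(2*u)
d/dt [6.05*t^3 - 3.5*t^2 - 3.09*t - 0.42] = 18.15*t^2 - 7.0*t - 3.09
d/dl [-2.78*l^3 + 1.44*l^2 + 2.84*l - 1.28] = -8.34*l^2 + 2.88*l + 2.84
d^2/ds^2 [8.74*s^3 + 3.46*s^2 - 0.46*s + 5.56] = 52.44*s + 6.92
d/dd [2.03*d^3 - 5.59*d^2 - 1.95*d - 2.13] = 6.09*d^2 - 11.18*d - 1.95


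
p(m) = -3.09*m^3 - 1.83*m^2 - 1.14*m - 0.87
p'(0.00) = -1.14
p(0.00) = -0.87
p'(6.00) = -356.82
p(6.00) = -741.03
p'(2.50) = -68.23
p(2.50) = -63.44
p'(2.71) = -79.14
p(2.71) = -78.90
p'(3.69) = -140.87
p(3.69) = -185.25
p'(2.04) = -47.18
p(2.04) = -37.04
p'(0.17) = -2.03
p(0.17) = -1.13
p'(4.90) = -241.65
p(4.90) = -413.93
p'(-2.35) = -43.73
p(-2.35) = 31.80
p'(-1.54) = -17.49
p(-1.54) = 7.83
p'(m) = -9.27*m^2 - 3.66*m - 1.14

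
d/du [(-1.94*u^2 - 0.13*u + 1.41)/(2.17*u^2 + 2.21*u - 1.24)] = (-4.0053*u^2 - 1.3082*u - 2.9549)/(4.7089*u^4 + 9.5914*u^3 - 0.4975*u^2 - 5.4808*u + 1.5376)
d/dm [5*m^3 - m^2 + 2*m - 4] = 15*m^2 - 2*m + 2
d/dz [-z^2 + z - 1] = 1 - 2*z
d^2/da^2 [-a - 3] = 0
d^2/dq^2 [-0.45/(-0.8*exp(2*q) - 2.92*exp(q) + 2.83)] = (-(1.44*exp(q) + 1.314)*(0.8*exp(2*q) + 2.92*exp(q) - 2.83) + 0.45*(1.6*exp(q) + 2.92)*(3.2*exp(q) + 5.84)*exp(q))*exp(q)/(0.8*exp(2*q) + 2.92*exp(q) - 2.83)^3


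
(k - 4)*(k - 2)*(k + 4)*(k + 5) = k^4 + 3*k^3 - 26*k^2 - 48*k + 160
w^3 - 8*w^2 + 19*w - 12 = (w - 4)*(w - 3)*(w - 1)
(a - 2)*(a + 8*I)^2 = a^3 - 2*a^2 + 16*I*a^2 - 64*a - 32*I*a + 128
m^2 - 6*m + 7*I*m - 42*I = (m - 6)*(m + 7*I)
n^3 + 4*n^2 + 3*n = n*(n + 1)*(n + 3)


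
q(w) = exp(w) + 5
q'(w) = exp(w)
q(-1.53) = 5.22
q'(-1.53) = 0.22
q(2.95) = 24.11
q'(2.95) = 19.11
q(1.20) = 8.32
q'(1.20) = 3.32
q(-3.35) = 5.04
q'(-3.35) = 0.04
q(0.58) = 6.79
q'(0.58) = 1.79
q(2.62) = 18.74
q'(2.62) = 13.74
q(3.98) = 58.52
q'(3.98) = 53.52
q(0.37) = 6.45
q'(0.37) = 1.45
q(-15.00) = 5.00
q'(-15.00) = 0.00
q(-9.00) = 5.00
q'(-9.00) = 0.00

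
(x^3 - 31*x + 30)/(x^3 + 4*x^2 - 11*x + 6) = (x - 5)/(x - 1)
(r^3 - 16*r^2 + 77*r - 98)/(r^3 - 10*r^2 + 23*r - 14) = (r - 7)/(r - 1)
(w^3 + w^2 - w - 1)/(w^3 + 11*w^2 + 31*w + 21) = (w^2 - 1)/(w^2 + 10*w + 21)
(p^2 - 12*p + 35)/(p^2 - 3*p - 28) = (p - 5)/(p + 4)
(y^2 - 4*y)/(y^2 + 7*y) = (y - 4)/(y + 7)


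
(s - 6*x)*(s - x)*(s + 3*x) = s^3 - 4*s^2*x - 15*s*x^2 + 18*x^3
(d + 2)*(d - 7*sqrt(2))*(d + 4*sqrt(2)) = d^3 - 3*sqrt(2)*d^2 + 2*d^2 - 56*d - 6*sqrt(2)*d - 112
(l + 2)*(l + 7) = l^2 + 9*l + 14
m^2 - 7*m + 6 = (m - 6)*(m - 1)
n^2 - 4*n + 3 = (n - 3)*(n - 1)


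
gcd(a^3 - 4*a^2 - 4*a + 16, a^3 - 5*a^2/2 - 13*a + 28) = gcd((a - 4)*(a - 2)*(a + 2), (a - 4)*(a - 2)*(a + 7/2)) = a^2 - 6*a + 8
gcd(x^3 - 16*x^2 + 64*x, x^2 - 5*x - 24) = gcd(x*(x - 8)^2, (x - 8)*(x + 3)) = x - 8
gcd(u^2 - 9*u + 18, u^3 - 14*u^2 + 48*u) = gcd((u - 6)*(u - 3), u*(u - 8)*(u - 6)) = u - 6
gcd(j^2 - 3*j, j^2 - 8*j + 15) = j - 3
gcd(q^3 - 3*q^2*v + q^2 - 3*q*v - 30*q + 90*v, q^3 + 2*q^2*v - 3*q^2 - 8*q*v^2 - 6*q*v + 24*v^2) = 1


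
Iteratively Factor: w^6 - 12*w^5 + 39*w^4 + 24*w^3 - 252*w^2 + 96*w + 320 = (w + 2)*(w^5 - 14*w^4 + 67*w^3 - 110*w^2 - 32*w + 160) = (w - 5)*(w + 2)*(w^4 - 9*w^3 + 22*w^2 - 32) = (w - 5)*(w + 1)*(w + 2)*(w^3 - 10*w^2 + 32*w - 32) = (w - 5)*(w - 4)*(w + 1)*(w + 2)*(w^2 - 6*w + 8) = (w - 5)*(w - 4)^2*(w + 1)*(w + 2)*(w - 2)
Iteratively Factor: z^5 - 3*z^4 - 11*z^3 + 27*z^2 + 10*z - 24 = (z - 4)*(z^4 + z^3 - 7*z^2 - z + 6) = (z - 4)*(z + 1)*(z^3 - 7*z + 6) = (z - 4)*(z + 1)*(z + 3)*(z^2 - 3*z + 2) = (z - 4)*(z - 2)*(z + 1)*(z + 3)*(z - 1)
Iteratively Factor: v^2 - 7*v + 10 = (v - 5)*(v - 2)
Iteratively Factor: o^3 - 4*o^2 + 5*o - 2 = (o - 2)*(o^2 - 2*o + 1) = (o - 2)*(o - 1)*(o - 1)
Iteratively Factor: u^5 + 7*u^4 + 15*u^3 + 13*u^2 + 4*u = (u)*(u^4 + 7*u^3 + 15*u^2 + 13*u + 4) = u*(u + 1)*(u^3 + 6*u^2 + 9*u + 4) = u*(u + 1)^2*(u^2 + 5*u + 4) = u*(u + 1)^3*(u + 4)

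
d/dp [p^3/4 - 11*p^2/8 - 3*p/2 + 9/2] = 3*p^2/4 - 11*p/4 - 3/2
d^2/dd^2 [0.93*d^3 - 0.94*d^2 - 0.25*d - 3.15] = 5.58*d - 1.88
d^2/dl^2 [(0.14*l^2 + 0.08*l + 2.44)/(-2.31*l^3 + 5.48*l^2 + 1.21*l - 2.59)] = (-1.494108*l^6 - 2.561328*l^5 - 152.512668*l^4 + 502.53058*l^3 - 404.903496*l^2 - 16.297992*l - 78.787316)/(12.326391*l^9 - 87.725484*l^8 + 188.740629*l^7 - 31.202207*l^6 - 295.581891*l^5 + 165.83055*l^4 + 147.758204*l^3 - 98.905107*l^2 - 24.350403*l + 17.373979)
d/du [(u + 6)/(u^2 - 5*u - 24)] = (u^2 - 5*u - (u + 6)*(2*u - 5) - 24)/(-u^2 + 5*u + 24)^2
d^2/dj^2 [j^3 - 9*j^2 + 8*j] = 6*j - 18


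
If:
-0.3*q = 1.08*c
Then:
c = -0.277777777777778*q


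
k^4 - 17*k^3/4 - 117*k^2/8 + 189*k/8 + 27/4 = (k - 6)*(k - 3/2)*(k + 1/4)*(k + 3)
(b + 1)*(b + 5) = b^2 + 6*b + 5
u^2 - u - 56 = (u - 8)*(u + 7)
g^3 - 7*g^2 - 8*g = g*(g - 8)*(g + 1)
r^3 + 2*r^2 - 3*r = r*(r - 1)*(r + 3)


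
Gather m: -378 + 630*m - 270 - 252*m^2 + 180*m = -252*m^2 + 810*m - 648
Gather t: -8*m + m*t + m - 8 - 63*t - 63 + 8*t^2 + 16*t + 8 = -7*m + 8*t^2 + t*(m - 47) - 63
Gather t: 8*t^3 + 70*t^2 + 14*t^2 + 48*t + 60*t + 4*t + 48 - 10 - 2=8*t^3 + 84*t^2 + 112*t + 36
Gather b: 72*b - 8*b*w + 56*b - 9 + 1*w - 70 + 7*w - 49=b*(128 - 8*w) + 8*w - 128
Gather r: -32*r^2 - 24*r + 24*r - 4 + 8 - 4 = -32*r^2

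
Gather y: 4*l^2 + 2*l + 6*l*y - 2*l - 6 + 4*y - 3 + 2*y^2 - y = 4*l^2 + 2*y^2 + y*(6*l + 3) - 9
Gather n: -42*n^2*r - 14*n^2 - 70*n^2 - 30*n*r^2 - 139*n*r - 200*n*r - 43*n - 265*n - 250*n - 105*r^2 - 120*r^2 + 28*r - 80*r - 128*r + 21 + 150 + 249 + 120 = n^2*(-42*r - 84) + n*(-30*r^2 - 339*r - 558) - 225*r^2 - 180*r + 540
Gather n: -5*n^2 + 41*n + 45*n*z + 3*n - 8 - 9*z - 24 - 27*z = -5*n^2 + n*(45*z + 44) - 36*z - 32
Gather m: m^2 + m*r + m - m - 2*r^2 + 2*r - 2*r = m^2 + m*r - 2*r^2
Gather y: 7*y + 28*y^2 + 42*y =28*y^2 + 49*y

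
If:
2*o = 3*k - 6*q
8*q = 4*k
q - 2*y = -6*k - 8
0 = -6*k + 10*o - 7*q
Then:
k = 0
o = 0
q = 0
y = 4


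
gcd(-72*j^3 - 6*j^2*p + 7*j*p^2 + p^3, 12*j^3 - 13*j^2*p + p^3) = -12*j^2 + j*p + p^2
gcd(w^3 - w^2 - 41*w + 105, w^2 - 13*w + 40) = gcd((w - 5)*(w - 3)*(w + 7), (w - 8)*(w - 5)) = w - 5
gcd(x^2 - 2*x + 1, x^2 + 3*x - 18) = 1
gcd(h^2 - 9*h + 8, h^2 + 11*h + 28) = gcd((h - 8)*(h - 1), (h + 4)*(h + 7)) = 1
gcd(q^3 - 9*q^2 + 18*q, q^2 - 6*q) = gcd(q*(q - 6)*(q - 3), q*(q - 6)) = q^2 - 6*q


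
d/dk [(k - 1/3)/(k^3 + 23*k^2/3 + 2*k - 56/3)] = 2*(-9*k^3 - 30*k^2 + 23*k - 81)/(9*k^6 + 138*k^5 + 565*k^4 - 60*k^3 - 2540*k^2 - 672*k + 3136)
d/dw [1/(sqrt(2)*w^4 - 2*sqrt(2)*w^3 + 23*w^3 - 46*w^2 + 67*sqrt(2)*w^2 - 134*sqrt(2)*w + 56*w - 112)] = (-4*sqrt(2)*w^3 - 69*w^2 + 6*sqrt(2)*w^2 - 134*sqrt(2)*w + 92*w - 56 + 134*sqrt(2))/(sqrt(2)*w^4 - 2*sqrt(2)*w^3 + 23*w^3 - 46*w^2 + 67*sqrt(2)*w^2 - 134*sqrt(2)*w + 56*w - 112)^2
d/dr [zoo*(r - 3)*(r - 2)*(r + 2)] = zoo*(r^2 + r + 1)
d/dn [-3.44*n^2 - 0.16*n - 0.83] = -6.88*n - 0.16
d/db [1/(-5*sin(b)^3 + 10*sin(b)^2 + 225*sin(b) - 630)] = (3*sin(b)^2 - 4*sin(b) - 45)*cos(b)/(5*(sin(b)^3 - 2*sin(b)^2 - 45*sin(b) + 126)^2)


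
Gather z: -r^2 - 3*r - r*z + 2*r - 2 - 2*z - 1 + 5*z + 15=-r^2 - r + z*(3 - r) + 12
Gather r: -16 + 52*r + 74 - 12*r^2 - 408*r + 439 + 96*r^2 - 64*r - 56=84*r^2 - 420*r + 441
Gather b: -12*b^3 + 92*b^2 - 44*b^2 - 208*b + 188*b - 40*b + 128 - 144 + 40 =-12*b^3 + 48*b^2 - 60*b + 24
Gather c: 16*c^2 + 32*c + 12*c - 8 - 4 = 16*c^2 + 44*c - 12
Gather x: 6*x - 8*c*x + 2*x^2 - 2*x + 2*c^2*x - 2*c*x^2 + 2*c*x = x^2*(2 - 2*c) + x*(2*c^2 - 6*c + 4)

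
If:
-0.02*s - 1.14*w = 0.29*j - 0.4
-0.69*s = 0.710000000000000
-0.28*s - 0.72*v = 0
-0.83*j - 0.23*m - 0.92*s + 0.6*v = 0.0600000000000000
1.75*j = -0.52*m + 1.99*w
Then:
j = -4.78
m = 22.13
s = -1.03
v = 0.40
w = 1.58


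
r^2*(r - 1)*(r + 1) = r^4 - r^2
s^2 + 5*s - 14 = (s - 2)*(s + 7)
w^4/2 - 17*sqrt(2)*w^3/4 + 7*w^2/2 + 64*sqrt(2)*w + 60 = (w/2 + sqrt(2))*(w - 6*sqrt(2))*(w - 5*sqrt(2))*(w + sqrt(2)/2)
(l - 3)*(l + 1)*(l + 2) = l^3 - 7*l - 6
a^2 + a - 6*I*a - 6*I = (a + 1)*(a - 6*I)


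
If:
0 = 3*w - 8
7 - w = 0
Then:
No Solution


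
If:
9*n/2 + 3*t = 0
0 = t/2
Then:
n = 0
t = 0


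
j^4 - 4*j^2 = j^2*(j - 2)*(j + 2)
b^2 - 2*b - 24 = (b - 6)*(b + 4)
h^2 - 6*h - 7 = (h - 7)*(h + 1)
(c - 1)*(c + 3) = c^2 + 2*c - 3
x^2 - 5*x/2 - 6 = (x - 4)*(x + 3/2)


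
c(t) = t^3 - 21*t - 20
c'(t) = 3*t^2 - 21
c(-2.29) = 16.08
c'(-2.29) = -5.27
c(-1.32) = 5.42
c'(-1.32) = -15.77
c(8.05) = 332.61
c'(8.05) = 173.41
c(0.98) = -39.64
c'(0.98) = -18.12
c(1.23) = -43.97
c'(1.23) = -16.46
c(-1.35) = 5.89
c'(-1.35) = -15.53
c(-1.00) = 0.00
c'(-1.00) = -18.00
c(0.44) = -29.15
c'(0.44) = -20.42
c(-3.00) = 16.00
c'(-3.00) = 6.00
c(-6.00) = -110.00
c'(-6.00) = 87.00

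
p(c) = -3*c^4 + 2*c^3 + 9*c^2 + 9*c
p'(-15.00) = 41589.00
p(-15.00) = -156735.00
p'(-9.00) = 9081.00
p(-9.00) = -20493.00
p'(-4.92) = 1494.82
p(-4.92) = -1822.46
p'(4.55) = -915.24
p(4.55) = -870.12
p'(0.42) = 16.73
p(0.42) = 5.42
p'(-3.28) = 437.96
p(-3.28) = -350.50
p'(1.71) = -2.68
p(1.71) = 26.06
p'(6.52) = -2944.59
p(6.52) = -4425.79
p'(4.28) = -744.88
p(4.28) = -646.50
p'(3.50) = -369.00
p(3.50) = -222.69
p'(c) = -12*c^3 + 6*c^2 + 18*c + 9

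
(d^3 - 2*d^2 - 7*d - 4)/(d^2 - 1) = (d^2 - 3*d - 4)/(d - 1)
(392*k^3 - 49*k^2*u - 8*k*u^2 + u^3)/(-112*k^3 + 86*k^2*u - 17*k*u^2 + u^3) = (7*k + u)/(-2*k + u)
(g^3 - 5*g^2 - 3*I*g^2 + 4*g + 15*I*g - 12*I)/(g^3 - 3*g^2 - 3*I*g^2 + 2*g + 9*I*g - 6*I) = (g - 4)/(g - 2)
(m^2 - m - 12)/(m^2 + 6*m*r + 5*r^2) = (m^2 - m - 12)/(m^2 + 6*m*r + 5*r^2)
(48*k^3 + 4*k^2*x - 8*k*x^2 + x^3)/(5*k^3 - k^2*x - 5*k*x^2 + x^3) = (48*k^3 + 4*k^2*x - 8*k*x^2 + x^3)/(5*k^3 - k^2*x - 5*k*x^2 + x^3)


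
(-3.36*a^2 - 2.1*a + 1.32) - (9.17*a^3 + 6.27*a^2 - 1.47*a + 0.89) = -9.17*a^3 - 9.63*a^2 - 0.63*a + 0.43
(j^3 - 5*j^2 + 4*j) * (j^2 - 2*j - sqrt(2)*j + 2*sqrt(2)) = j^5 - 7*j^4 - sqrt(2)*j^4 + 7*sqrt(2)*j^3 + 14*j^3 - 14*sqrt(2)*j^2 - 8*j^2 + 8*sqrt(2)*j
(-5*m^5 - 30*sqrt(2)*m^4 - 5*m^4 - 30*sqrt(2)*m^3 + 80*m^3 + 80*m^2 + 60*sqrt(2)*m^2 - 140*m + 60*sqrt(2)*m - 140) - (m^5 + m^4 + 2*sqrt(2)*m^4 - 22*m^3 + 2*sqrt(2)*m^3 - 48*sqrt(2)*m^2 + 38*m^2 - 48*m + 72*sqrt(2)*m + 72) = -6*m^5 - 32*sqrt(2)*m^4 - 6*m^4 - 32*sqrt(2)*m^3 + 102*m^3 + 42*m^2 + 108*sqrt(2)*m^2 - 92*m - 12*sqrt(2)*m - 212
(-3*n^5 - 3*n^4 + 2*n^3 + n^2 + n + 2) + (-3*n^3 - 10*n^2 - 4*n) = -3*n^5 - 3*n^4 - n^3 - 9*n^2 - 3*n + 2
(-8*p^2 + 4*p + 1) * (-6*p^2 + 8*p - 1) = 48*p^4 - 88*p^3 + 34*p^2 + 4*p - 1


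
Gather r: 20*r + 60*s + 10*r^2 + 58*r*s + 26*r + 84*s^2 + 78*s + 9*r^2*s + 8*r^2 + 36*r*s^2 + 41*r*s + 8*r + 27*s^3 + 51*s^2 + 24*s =r^2*(9*s + 18) + r*(36*s^2 + 99*s + 54) + 27*s^3 + 135*s^2 + 162*s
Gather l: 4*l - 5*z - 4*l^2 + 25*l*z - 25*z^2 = -4*l^2 + l*(25*z + 4) - 25*z^2 - 5*z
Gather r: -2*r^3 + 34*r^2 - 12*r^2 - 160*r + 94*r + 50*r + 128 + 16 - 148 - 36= -2*r^3 + 22*r^2 - 16*r - 40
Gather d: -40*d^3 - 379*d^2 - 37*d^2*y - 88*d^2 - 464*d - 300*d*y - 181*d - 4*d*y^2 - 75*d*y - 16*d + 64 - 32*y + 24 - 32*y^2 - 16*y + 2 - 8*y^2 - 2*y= -40*d^3 + d^2*(-37*y - 467) + d*(-4*y^2 - 375*y - 661) - 40*y^2 - 50*y + 90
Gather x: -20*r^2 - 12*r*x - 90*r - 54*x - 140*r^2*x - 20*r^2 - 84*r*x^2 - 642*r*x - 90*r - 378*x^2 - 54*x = -40*r^2 - 180*r + x^2*(-84*r - 378) + x*(-140*r^2 - 654*r - 108)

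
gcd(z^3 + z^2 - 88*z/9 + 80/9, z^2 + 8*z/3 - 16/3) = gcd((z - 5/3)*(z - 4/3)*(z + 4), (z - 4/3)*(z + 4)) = z^2 + 8*z/3 - 16/3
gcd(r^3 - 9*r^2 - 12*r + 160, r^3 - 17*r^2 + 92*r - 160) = r^2 - 13*r + 40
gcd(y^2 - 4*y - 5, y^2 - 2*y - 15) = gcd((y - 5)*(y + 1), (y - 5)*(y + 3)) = y - 5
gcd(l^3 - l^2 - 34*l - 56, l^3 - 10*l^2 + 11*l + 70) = l^2 - 5*l - 14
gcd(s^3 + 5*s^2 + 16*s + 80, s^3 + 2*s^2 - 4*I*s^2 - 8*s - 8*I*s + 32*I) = s - 4*I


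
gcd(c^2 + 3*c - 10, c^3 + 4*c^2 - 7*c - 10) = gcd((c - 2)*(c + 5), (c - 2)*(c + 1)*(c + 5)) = c^2 + 3*c - 10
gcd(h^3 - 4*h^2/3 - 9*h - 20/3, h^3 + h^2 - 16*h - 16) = h^2 - 3*h - 4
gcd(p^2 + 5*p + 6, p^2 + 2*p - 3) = p + 3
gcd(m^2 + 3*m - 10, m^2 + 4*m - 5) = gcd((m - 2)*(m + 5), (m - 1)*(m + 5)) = m + 5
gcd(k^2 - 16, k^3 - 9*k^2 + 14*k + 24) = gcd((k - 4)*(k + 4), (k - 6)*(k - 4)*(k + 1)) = k - 4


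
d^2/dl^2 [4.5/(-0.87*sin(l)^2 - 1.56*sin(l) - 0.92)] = (13.6242*sin(l)^4 + 18.3222*sin(l)^3 - 23.8923*sin(l)^2 - 43.1028*sin(l) - 14.6988)/(0.87*sin(l)^2 + 1.56*sin(l) + 0.92)^3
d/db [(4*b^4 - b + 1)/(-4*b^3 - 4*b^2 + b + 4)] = ((1 - 16*b^3)*(4*b^3 + 4*b^2 - b - 4) + (12*b^2 + 8*b - 1)*(4*b^4 - b + 1))/(4*b^3 + 4*b^2 - b - 4)^2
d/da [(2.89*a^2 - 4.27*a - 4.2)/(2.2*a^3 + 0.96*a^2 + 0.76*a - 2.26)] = (-6.358*a^4 + 18.788*a^3 + 34.0156*a^2 - 4.9988*a + 12.8422)/(4.84*a^6 + 4.224*a^5 + 4.2656*a^4 - 8.4848*a^3 - 3.7616*a^2 - 3.4352*a + 5.1076)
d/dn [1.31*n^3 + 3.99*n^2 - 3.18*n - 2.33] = 3.93*n^2 + 7.98*n - 3.18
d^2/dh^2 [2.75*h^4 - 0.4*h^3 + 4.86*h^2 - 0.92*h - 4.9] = 33.0*h^2 - 2.4*h + 9.72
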